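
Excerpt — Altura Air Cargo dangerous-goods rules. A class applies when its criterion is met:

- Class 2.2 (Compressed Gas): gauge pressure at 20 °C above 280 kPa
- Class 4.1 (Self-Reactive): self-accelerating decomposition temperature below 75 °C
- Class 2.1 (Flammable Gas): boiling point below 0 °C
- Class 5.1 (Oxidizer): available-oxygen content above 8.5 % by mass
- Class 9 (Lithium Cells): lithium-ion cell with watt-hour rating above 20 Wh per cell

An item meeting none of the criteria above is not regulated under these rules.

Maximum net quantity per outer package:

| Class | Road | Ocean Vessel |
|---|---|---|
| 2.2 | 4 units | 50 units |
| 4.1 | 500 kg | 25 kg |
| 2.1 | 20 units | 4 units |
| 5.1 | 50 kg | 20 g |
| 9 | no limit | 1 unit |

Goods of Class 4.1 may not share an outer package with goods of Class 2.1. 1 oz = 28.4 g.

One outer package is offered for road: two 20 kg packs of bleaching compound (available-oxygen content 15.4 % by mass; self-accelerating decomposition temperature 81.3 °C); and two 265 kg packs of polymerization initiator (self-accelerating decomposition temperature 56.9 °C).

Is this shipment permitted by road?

No

The bleaching compound has available-oxygen content 15.4 % by mass, which is > 8.5 % by mass, so it is Class 5.1 (Oxidizer).
Polymerization initiator: self-accelerating decomposition temperature 56.9 °C < 75 °C → Class 4.1 (Self-Reactive).
Class 5.1 quantity: two 20 kg packs = 40 kg.
40 kg is within the road limit of 50 kg for Class 5.1.
Class 4.1 quantity: two 265 kg packs = 530 kg.
530 kg exceeds the road limit of 500 kg for Class 4.1.
The segregation rule (Class 4.1 with Class 2.1) does not apply to Class 5.1 with Class 4.1.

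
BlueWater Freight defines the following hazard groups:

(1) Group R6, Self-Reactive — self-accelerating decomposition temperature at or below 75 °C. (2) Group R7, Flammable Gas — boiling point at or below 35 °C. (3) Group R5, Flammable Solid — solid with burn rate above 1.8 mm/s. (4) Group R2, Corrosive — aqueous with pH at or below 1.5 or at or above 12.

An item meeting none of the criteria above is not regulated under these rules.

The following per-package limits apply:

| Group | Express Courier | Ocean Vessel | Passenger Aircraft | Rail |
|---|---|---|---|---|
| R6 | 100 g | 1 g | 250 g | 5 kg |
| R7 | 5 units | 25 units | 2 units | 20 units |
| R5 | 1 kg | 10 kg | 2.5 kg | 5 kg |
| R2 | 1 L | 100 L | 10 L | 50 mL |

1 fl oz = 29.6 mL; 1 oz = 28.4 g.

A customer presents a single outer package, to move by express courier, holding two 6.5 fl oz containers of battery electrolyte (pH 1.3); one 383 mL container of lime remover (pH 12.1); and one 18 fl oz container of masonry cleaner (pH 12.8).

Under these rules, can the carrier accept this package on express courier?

pH 1.3 meets the Group R2 criterion (Corrosive), so the battery electrolyte is Group R2.
With pH 12.1 (≥ 12), the lime remover falls in Group R2.
The masonry cleaner has pH 12.8, which is ≥ 12, so it is Group R2 (Corrosive).
Group R2 net quantity: (two 6.5 fl oz containers = 384.8 mL) + 383 mL + (one 18 fl oz container = 532.8 mL) = 1300.6 mL.
That exceeds the Group R2 express courier limit of 1 L.

No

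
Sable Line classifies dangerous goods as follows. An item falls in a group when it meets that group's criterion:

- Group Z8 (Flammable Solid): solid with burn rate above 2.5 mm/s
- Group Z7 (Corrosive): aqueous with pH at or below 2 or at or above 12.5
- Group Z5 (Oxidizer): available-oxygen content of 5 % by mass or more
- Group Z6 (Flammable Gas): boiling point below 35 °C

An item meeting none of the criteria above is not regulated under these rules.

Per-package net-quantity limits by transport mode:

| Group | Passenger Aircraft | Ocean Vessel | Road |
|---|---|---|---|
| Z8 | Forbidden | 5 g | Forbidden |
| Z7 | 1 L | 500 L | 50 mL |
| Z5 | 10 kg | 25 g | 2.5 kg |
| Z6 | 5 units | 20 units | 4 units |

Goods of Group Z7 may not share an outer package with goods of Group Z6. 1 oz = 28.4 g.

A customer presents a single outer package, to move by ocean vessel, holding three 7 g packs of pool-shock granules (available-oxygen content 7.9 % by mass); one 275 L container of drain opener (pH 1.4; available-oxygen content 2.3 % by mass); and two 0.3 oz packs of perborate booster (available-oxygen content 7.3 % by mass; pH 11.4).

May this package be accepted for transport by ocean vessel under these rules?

No

Available-oxygen content 7.9 % by mass meets the Group Z5 criterion (Oxidizer), so the pool-shock granules are Group Z5.
pH 1.4 meets the Group Z7 criterion (Corrosive), so the drain opener is Group Z7.
The perborate booster has available-oxygen content 7.3 % by mass, which is ≥ 5 % by mass, so it is Group Z5 (Oxidizer).
Total Group Z5: (three 7 g packs = 21 g) + (two 0.3 oz packs = 17.04 g) = 38.04 g.
38.04 g > 25 g (ocean vessel limit, Group Z5) — over the limit.
Group Z7 quantity: 275 L.
275 L is within the ocean vessel limit of 500 L for Group Z7.
The segregation rule (Group Z7 with Group Z6) does not apply to Group Z5 with Group Z7.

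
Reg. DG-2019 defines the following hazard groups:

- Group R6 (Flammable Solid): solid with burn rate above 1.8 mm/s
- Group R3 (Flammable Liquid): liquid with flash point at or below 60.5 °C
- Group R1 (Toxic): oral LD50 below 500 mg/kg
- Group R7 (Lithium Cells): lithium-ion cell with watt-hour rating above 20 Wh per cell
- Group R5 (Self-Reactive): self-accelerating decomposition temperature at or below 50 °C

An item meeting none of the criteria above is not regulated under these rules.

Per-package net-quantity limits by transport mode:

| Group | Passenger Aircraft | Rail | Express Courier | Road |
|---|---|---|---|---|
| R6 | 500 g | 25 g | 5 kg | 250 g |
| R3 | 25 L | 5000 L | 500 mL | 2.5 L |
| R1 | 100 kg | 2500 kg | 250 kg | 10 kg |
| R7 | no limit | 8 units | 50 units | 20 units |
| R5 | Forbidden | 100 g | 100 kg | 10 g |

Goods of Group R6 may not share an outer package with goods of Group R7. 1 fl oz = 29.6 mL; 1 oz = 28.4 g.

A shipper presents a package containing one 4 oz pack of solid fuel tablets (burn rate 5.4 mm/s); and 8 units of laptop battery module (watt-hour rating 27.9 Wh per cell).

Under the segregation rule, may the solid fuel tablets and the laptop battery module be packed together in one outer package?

Solid fuel tablets: burn rate 5.4 mm/s > 1.8 mm/s → Group R6 (Flammable Solid).
Watt-hour rating 27.9 Wh per cell meets the Group R7 criterion (Lithium Cells), so the laptop battery module is Group R7.
Group R6 and Group R7 may not share an outer package.

No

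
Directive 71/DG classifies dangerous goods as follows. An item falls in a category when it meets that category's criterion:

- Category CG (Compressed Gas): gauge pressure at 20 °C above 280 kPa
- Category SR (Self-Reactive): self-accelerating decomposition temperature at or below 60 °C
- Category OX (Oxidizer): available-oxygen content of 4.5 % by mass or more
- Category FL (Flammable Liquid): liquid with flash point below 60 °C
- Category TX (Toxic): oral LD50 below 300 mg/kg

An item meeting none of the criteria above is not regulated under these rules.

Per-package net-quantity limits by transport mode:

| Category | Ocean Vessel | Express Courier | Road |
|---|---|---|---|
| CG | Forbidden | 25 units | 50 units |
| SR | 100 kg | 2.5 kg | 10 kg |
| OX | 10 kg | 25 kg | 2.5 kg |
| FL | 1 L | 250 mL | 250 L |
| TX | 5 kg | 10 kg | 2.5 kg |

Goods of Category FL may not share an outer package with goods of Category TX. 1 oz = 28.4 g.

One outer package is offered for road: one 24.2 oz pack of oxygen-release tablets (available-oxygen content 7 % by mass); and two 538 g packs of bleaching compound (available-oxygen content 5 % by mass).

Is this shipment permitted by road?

Yes

The oxygen-release tablets have available-oxygen content 7 % by mass, which is ≥ 4.5 % by mass, so they are Category OX (Oxidizer).
The bleaching compound has available-oxygen content 5 % by mass, which is ≥ 4.5 % by mass, so it is Category OX (Oxidizer).
Category OX net quantity: (one 24.2 oz pack = 687.28 g) + (two 538 g packs = 1.076 kg) = 1763.28 g.
That is within the Category OX road limit of 2.5 kg.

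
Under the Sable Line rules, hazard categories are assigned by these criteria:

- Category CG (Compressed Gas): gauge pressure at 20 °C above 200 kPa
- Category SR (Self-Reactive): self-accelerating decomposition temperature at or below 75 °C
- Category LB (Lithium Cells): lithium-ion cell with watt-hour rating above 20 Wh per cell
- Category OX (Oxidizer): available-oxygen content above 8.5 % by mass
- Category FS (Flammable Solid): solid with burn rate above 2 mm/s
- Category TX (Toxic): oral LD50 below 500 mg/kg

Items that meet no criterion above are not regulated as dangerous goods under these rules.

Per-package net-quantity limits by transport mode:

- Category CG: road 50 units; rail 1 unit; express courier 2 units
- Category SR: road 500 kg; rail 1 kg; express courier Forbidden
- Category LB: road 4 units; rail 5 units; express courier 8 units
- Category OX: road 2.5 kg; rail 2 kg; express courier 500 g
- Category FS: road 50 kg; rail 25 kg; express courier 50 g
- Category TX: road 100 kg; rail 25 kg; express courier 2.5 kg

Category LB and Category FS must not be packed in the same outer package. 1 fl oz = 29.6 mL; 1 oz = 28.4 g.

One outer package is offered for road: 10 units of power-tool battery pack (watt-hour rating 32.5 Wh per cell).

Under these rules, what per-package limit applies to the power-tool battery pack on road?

4 units

The power-tool battery pack has watt-hour rating 32.5 Wh per cell, which is > 20 Wh per cell, so it is Category LB (Lithium Cells).
The road limit for Category LB is 4 units.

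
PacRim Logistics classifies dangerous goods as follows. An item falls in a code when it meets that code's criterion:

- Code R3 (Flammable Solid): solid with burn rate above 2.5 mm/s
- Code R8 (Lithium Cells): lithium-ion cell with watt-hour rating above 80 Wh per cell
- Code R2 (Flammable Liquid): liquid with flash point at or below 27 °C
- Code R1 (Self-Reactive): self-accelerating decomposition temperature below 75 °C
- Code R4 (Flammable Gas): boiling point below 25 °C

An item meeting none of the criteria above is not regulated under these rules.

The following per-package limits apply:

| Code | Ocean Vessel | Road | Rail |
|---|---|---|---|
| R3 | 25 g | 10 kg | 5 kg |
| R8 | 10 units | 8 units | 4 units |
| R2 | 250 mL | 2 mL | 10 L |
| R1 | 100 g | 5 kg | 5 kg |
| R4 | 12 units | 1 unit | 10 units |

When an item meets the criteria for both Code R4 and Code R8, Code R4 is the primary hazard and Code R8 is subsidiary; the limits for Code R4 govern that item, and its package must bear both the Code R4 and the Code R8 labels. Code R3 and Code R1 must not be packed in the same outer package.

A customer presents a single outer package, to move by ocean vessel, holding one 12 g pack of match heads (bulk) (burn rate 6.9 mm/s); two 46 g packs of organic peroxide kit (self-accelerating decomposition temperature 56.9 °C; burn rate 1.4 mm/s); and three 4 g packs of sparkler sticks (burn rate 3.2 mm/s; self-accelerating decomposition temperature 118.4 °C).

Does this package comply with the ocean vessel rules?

The match heads (bulk) have burn rate 6.9 mm/s, which is > 2.5 mm/s, so they are Code R3 (Flammable Solid).
The organic peroxide kit has self-accelerating decomposition temperature 56.9 °C, which is < 75 °C, so it is Code R1 (Self-Reactive).
Burn rate 3.2 mm/s meets the Code R3 criterion (Flammable Solid), so the sparkler sticks are Code R3.
Code R3 net quantity: 12 g + (three 4 g packs = 12 g) = 24 g.
24 g is within the ocean vessel limit of 25 g for Code R3.
Code R1 quantity: two 46 g packs = 92 g.
92 g ≤ 100 g (ocean vessel limit, Code R1) — within limit.
Code R3 and Code R1 may not share an outer package.

No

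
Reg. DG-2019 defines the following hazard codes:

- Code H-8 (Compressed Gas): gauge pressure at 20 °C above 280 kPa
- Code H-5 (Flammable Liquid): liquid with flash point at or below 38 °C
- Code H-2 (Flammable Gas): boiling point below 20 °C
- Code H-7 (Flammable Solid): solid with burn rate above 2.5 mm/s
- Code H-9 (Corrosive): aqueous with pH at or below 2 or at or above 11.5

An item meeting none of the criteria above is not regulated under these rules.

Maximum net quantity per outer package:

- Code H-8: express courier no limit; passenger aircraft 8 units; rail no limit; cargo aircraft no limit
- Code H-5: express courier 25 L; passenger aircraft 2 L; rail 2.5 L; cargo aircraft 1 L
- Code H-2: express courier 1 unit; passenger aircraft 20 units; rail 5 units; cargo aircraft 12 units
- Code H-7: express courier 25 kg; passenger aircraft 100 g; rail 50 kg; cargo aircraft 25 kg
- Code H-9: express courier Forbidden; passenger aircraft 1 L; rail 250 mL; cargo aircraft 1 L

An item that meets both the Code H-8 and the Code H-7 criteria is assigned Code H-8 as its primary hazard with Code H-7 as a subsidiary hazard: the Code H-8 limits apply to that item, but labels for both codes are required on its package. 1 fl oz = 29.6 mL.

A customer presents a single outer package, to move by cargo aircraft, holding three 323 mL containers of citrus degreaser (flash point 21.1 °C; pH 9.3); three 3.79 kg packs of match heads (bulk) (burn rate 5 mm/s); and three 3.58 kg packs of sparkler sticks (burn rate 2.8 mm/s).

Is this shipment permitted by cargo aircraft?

Flash point 21.1 °C meets the Code H-5 criterion (Flammable Liquid), so the citrus degreaser is Code H-5.
With burn rate 5 mm/s (> 2.5 mm/s), the match heads (bulk) fall in Code H-7.
Sparkler sticks: burn rate 2.8 mm/s > 2.5 mm/s → Code H-7 (Flammable Solid).
Total Code H-7: (three 3.79 kg packs = 11.37 kg) + (three 3.58 kg packs = 10.74 kg) = 22.11 kg.
22.11 kg is within the cargo aircraft limit of 25 kg for Code H-7.
Code H-5 quantity: three 323 mL containers = 969 mL.
969 mL ≤ 1 L (cargo aircraft limit, Code H-5) — within limit.
Every hazard code is within its cargo aircraft limit and no segregation rule is violated.

Yes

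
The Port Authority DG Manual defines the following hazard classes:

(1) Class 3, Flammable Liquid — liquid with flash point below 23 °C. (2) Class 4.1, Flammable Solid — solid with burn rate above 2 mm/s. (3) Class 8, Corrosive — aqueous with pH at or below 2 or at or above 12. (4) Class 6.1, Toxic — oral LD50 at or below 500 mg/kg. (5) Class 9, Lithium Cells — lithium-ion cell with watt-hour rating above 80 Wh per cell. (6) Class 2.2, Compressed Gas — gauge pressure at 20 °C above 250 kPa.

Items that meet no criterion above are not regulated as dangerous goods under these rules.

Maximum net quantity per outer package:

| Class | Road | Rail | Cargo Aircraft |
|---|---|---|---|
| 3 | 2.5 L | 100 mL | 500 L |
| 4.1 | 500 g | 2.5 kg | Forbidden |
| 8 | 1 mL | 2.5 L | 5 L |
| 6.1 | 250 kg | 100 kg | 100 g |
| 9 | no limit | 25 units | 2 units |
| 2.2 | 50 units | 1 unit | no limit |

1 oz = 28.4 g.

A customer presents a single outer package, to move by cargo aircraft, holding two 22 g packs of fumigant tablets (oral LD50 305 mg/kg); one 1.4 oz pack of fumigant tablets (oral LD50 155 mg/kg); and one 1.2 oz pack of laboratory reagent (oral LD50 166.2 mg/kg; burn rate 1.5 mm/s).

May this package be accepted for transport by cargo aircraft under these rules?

Fumigant tablets: oral LD50 305 mg/kg ≤ 500 mg/kg → Class 6.1 (Toxic).
Fumigant tablets: oral LD50 155 mg/kg ≤ 500 mg/kg → Class 6.1 (Toxic).
With oral LD50 166.2 mg/kg (≤ 500 mg/kg), the laboratory reagent falls in Class 6.1.
Total Class 6.1: (two 22 g packs = 44 g) + (one 1.4 oz pack = 39.76 g) + (one 1.2 oz pack = 34.08 g) = 117.84 g.
117.84 g > 100 g (cargo aircraft limit, Class 6.1) — over the limit.

No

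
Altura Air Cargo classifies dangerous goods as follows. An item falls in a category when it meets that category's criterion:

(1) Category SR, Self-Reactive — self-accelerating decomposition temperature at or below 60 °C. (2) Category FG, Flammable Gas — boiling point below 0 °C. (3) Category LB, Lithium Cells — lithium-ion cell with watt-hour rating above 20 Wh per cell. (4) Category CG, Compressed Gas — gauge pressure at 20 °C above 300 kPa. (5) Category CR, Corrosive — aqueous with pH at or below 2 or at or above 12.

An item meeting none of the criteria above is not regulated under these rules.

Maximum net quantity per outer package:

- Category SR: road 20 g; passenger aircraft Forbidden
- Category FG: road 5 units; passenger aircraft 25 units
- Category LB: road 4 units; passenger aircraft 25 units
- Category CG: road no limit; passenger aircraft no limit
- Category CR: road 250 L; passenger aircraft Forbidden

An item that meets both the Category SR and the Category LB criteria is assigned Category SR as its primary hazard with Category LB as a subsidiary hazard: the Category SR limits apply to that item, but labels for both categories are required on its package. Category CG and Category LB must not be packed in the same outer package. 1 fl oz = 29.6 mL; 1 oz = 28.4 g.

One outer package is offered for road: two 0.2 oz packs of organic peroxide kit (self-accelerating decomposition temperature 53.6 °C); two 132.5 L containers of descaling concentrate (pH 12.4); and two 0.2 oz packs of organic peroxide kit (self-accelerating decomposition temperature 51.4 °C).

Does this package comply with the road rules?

No

Organic peroxide kit: self-accelerating decomposition temperature 53.6 °C ≤ 60 °C → Category SR (Self-Reactive).
The descaling concentrate has pH 12.4, which is ≥ 12, so it is Category CR (Corrosive).
Organic peroxide kit: self-accelerating decomposition temperature 51.4 °C ≤ 60 °C → Category SR (Self-Reactive).
Category CR quantity: two 132.5 L containers = 265 L.
265 L > 250 L (road limit, Category CR) — over the limit.
Total Category SR: (two 0.2 oz packs = 11.36 g) + (two 0.2 oz packs = 11.36 g) = 22.72 g.
That exceeds the Category SR road limit of 20 g.
The segregation rule (Category CG with Category LB) does not apply to Category CR with Category SR.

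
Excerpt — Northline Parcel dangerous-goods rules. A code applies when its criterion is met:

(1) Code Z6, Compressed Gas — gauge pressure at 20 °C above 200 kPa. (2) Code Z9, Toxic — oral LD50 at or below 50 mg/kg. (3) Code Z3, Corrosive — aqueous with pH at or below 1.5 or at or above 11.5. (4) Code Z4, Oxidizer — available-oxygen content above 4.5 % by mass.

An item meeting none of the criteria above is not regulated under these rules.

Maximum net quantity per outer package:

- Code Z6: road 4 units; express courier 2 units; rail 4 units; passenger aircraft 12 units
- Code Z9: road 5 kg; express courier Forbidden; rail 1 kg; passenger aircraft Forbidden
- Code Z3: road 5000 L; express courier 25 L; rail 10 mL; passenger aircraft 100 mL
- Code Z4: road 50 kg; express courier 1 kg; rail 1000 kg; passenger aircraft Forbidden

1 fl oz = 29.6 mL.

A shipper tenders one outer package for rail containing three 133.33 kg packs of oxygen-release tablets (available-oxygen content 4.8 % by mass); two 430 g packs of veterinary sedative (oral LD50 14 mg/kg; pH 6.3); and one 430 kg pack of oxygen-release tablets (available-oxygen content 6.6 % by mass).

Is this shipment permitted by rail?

Available-oxygen content 4.8 % by mass meets the Code Z4 criterion (Oxidizer), so the oxygen-release tablets are Code Z4.
The veterinary sedative has oral LD50 14 mg/kg, which is ≤ 50 mg/kg, so it is Code Z9 (Toxic).
Oxygen-release tablets: available-oxygen content 6.6 % by mass > 4.5 % by mass → Code Z4 (Oxidizer).
Code Z4 net quantity: (three 133.33 kg packs = 399.99 kg) + 430 kg = 829.99 kg.
829.99 kg is within the rail limit of 1000 kg for Code Z4.
Code Z9 quantity: two 430 g packs = 860 g.
860 g ≤ 1 kg (rail limit, Code Z9) — within limit.
Every hazard code is within its rail limit and no segregation rule is violated.

Yes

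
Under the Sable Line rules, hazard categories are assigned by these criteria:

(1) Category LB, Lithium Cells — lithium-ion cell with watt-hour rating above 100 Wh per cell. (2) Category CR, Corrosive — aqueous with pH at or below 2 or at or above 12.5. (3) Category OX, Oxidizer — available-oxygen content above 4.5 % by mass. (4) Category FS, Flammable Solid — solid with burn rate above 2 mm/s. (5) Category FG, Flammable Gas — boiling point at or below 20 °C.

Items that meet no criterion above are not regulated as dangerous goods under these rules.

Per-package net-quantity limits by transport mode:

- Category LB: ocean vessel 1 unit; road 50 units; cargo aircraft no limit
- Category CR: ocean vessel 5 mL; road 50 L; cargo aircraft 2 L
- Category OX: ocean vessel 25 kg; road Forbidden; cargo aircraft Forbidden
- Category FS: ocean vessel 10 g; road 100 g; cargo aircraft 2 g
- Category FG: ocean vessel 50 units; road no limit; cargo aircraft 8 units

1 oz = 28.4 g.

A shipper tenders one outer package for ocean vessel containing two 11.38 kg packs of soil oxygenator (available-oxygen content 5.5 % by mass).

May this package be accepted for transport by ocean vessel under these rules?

With available-oxygen content 5.5 % by mass (> 4.5 % by mass), the soil oxygenator falls in Category OX.
Category OX quantity: two 11.38 kg packs = 22.76 kg.
22.76 kg is within the ocean vessel limit of 25 kg for Category OX.

Yes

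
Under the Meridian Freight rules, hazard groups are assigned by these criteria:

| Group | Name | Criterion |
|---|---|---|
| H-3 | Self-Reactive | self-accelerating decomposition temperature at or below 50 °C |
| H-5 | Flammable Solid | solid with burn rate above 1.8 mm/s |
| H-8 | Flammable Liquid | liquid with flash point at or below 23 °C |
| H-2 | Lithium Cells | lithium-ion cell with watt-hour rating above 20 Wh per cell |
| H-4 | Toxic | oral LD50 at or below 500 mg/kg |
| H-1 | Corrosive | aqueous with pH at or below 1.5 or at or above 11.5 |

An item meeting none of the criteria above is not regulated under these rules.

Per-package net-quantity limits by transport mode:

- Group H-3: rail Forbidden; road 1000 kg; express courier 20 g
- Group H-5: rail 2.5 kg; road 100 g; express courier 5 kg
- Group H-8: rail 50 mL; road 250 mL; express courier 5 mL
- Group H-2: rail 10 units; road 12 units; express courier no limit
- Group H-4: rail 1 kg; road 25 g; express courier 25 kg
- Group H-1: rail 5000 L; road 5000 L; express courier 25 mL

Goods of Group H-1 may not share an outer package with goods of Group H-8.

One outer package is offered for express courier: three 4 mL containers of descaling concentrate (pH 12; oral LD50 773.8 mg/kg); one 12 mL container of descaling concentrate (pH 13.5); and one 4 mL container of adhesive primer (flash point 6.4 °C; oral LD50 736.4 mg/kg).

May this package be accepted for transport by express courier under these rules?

No

pH 12 meets the Group H-1 criterion (Corrosive), so the descaling concentrate is Group H-1.
pH 13.5 meets the Group H-1 criterion (Corrosive), so the descaling concentrate is Group H-1.
With flash point 6.4 °C (≤ 23 °C), the adhesive primer falls in Group H-8.
Total Group H-1: (three 4 mL containers = 12 mL) + 12 mL = 24 mL.
24 mL is within the express courier limit of 25 mL for Group H-1.
Group H-8 quantity: 4 mL.
4 mL is within the express courier limit of 5 mL for Group H-8.
Group H-1 and Group H-8 may not share an outer package.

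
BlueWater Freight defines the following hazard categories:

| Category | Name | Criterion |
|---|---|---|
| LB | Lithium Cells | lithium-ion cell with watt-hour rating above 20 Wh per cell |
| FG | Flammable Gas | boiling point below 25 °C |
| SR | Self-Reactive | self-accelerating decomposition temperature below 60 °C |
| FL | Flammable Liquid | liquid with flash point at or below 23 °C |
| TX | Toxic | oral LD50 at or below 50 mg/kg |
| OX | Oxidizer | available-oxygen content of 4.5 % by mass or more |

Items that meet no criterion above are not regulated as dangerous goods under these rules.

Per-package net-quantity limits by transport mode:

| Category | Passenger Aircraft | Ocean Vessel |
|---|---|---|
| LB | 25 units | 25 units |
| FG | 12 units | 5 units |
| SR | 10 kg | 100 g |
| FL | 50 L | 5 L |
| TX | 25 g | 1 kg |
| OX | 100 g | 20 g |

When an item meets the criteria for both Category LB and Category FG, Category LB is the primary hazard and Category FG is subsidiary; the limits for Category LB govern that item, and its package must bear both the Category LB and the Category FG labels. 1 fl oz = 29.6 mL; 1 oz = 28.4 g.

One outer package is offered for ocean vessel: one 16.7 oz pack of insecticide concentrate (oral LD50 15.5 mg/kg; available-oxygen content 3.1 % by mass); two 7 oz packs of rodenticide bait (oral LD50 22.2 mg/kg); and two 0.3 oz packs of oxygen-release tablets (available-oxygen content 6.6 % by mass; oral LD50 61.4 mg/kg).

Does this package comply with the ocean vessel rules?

With oral LD50 15.5 mg/kg (≤ 50 mg/kg), the insecticide concentrate falls in Category TX.
With oral LD50 22.2 mg/kg (≤ 50 mg/kg), the rodenticide bait falls in Category TX.
With available-oxygen content 6.6 % by mass (≥ 4.5 % by mass), the oxygen-release tablets fall in Category OX.
Category TX net quantity: (one 16.7 oz pack = 474.28 g) + (two 7 oz packs = 397.6 g) = 871.88 g.
871.88 g is within the ocean vessel limit of 1 kg for Category TX.
Category OX quantity: two 0.3 oz packs = 17.04 g.
17.04 g is within the ocean vessel limit of 20 g for Category OX.
Every hazard category is within its ocean vessel limit and no segregation rule is violated.

Yes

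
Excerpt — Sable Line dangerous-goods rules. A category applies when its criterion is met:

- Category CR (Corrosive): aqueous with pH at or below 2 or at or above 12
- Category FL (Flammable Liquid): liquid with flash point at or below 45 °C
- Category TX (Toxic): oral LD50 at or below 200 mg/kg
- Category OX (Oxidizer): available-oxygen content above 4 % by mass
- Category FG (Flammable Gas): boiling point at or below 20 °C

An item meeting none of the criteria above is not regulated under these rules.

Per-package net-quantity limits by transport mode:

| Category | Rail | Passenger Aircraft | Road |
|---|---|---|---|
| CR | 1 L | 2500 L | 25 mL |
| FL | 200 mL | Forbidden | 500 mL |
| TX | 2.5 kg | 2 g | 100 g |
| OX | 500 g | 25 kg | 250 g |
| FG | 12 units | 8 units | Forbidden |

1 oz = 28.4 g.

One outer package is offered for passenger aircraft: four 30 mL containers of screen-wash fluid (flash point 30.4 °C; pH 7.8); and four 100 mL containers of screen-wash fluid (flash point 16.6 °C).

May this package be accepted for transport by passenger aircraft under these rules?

With flash point 30.4 °C (≤ 45 °C), the screen-wash fluid falls in Category FL.
Screen-wash fluid: flash point 16.6 °C ≤ 45 °C → Category FL (Flammable Liquid).
Category FL net quantity: (four 30 mL containers = 120 mL) + (four 100 mL containers = 400 mL) = 520 mL.
By passenger aircraft, Category FL is Forbidden regardless of quantity.

No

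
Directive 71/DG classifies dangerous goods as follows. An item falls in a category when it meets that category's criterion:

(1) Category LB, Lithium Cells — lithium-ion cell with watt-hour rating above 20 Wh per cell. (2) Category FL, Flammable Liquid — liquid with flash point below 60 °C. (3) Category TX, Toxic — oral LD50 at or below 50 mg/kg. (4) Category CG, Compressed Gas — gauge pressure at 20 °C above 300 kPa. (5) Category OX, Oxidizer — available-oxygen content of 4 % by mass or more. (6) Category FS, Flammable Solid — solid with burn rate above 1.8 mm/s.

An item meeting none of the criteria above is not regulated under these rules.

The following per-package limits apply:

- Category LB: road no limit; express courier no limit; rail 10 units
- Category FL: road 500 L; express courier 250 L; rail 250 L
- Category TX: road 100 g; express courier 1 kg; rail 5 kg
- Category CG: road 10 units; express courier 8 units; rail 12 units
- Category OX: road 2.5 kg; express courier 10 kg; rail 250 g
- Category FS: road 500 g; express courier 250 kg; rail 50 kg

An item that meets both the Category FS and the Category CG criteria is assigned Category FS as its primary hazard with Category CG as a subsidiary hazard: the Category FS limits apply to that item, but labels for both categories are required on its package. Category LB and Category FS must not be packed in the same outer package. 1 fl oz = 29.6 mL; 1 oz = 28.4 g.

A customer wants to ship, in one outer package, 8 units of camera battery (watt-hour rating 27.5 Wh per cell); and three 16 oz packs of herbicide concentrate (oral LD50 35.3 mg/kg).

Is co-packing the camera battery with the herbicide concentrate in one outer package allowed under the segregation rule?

Watt-hour rating 27.5 Wh per cell meets the Category LB criterion (Lithium Cells), so the camera battery is Category LB.
Herbicide concentrate: oral LD50 35.3 mg/kg ≤ 50 mg/kg → Category TX (Toxic).
No segregation rule bars Category LB with Category TX.

Yes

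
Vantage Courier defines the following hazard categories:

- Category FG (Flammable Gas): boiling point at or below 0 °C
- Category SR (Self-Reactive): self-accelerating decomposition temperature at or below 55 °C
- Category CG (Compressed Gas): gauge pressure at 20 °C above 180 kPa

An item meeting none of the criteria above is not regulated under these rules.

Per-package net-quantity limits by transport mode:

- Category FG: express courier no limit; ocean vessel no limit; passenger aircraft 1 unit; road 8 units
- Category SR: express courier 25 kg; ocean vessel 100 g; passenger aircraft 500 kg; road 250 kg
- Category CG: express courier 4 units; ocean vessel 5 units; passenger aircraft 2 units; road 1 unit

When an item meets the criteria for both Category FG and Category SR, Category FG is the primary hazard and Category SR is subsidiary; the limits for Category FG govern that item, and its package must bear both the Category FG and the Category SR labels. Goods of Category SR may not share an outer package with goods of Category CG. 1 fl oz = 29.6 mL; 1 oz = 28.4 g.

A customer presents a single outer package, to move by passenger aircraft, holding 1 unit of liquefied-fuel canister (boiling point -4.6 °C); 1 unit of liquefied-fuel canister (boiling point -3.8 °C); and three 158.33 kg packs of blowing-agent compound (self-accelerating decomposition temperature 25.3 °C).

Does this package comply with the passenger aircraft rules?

With boiling point -4.6 °C (≤ 0 °C), the liquefied-fuel canister falls in Category FG.
The liquefied-fuel canister has boiling point -3.8 °C, which is ≤ 0 °C, so it is Category FG (Flammable Gas).
Self-accelerating decomposition temperature 25.3 °C meets the Category SR criterion (Self-Reactive), so the blowing-agent compound is Category SR.
Category FG net quantity: 1 unit + 1 unit = 2 units.
2 units exceeds the passenger aircraft limit of 1 unit for Category FG.
Category SR quantity: three 158.33 kg packs = 474.99 kg.
That is within the Category SR passenger aircraft limit of 500 kg.
The segregation rule (Category SR with Category CG) does not apply to Category FG with Category SR.

No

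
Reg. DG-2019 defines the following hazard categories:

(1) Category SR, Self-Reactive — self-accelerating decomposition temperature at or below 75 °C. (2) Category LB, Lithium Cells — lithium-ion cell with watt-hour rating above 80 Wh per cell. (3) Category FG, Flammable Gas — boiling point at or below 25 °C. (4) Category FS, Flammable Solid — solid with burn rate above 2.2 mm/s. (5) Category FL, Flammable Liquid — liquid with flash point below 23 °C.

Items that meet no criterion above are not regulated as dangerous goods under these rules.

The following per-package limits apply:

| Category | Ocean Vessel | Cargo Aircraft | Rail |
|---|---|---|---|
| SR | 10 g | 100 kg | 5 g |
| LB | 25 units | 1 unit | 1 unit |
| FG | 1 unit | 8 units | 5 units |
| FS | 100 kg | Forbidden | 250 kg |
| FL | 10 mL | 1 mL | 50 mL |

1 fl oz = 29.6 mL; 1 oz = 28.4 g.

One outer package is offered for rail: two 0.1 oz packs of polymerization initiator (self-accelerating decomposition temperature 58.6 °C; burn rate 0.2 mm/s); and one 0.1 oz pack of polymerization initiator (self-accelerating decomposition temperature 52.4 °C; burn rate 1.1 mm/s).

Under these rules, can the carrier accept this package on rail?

No

With self-accelerating decomposition temperature 58.6 °C (≤ 75 °C), the polymerization initiator falls in Category SR.
Self-accelerating decomposition temperature 52.4 °C meets the Category SR criterion (Self-Reactive), so the polymerization initiator is Category SR.
Total Category SR: (two 0.1 oz packs = 5.68 g) + (one 0.1 oz pack = 2.84 g) = 8.52 g.
8.52 g > 5 g (rail limit, Category SR) — over the limit.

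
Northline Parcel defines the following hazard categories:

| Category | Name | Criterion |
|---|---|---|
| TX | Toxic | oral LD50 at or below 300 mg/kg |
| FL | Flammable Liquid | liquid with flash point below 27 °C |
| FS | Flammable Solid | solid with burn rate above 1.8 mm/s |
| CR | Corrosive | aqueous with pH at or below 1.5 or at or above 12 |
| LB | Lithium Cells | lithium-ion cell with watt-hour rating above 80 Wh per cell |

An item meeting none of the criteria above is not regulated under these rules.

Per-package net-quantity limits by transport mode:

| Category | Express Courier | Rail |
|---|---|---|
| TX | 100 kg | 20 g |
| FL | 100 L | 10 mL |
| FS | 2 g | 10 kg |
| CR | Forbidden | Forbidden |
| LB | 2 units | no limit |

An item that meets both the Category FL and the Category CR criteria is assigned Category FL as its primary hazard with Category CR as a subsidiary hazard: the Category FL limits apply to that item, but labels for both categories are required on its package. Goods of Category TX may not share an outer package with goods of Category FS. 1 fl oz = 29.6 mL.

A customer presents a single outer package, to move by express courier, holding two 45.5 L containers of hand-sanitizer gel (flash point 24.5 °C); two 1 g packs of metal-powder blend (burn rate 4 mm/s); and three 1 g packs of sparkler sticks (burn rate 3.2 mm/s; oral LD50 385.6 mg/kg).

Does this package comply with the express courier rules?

No

Flash point 24.5 °C meets the Category FL criterion (Flammable Liquid), so the hand-sanitizer gel is Category FL.
Burn rate 4 mm/s meets the Category FS criterion (Flammable Solid), so the metal-powder blend is Category FS.
With burn rate 3.2 mm/s (> 1.8 mm/s), the sparkler sticks fall in Category FS.
Category FS net quantity: (two 1 g packs = 2 g) + (three 1 g packs = 3 g) = 5 g.
That exceeds the Category FS express courier limit of 2 g.
Category FL quantity: two 45.5 L containers = 91 L.
91 L ≤ 100 L (express courier limit, Category FL) — within limit.
The segregation rule (Category TX with Category FS) does not apply to Category FS with Category FL.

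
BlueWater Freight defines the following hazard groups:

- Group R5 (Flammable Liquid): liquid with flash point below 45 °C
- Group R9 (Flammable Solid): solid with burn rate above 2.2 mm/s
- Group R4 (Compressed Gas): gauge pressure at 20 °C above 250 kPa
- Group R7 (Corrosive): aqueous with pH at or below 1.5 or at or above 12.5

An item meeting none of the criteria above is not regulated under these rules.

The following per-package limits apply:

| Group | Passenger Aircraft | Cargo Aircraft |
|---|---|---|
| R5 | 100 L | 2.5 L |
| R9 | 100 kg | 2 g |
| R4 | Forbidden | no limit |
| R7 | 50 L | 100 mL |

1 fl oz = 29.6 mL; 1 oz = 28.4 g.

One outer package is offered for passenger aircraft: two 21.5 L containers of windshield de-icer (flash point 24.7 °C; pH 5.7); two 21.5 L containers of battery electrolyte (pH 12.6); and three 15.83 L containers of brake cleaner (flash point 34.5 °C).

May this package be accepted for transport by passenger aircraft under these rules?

With flash point 24.7 °C (< 45 °C), the windshield de-icer falls in Group R5.
pH 12.6 meets the Group R7 criterion (Corrosive), so the battery electrolyte is Group R7.
Flash point 34.5 °C meets the Group R5 criterion (Flammable Liquid), so the brake cleaner is Group R5.
Total Group R5: (two 21.5 L containers = 43 L) + (three 15.83 L containers = 47.49 L) = 90.49 L.
90.49 L ≤ 100 L (passenger aircraft limit, Group R5) — within limit.
Group R7 quantity: two 21.5 L containers = 43 L.
43 L ≤ 50 L (passenger aircraft limit, Group R7) — within limit.
Every hazard group is within its passenger aircraft limit and no segregation rule is violated.

Yes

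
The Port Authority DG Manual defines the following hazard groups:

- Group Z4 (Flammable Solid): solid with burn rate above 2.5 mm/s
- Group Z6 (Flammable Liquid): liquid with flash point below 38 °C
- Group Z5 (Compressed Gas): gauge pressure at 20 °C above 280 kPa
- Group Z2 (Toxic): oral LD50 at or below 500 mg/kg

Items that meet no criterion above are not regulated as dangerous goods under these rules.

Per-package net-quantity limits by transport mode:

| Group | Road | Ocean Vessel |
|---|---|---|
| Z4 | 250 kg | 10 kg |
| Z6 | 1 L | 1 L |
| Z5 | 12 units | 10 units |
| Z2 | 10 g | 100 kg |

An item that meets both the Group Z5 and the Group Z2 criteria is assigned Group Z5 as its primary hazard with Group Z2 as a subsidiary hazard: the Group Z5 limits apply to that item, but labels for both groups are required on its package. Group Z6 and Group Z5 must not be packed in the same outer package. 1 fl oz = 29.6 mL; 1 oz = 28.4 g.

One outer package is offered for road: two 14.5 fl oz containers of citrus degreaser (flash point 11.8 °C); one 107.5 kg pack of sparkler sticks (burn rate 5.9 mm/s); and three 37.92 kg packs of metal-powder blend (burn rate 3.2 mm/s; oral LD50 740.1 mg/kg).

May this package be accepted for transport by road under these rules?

Yes

The citrus degreaser has flash point 11.8 °C, which is < 38 °C, so it is Group Z6 (Flammable Liquid).
The sparkler sticks have burn rate 5.9 mm/s, which is > 2.5 mm/s, so they are Group Z4 (Flammable Solid).
Metal-powder blend: burn rate 3.2 mm/s > 2.5 mm/s → Group Z4 (Flammable Solid).
Group Z4 net quantity: 107.5 kg + (three 37.92 kg packs = 113.76 kg) = 221.26 kg.
221.26 kg ≤ 250 kg (road limit, Group Z4) — within limit.
Group Z6 quantity: two 14.5 fl oz containers = 858.4 mL.
858.4 mL is within the road limit of 1 L for Group Z6.
The segregation rule (Group Z6 with Group Z5) does not apply to Group Z4 with Group Z6.
Every hazard group is within its road limit and no segregation rule is violated.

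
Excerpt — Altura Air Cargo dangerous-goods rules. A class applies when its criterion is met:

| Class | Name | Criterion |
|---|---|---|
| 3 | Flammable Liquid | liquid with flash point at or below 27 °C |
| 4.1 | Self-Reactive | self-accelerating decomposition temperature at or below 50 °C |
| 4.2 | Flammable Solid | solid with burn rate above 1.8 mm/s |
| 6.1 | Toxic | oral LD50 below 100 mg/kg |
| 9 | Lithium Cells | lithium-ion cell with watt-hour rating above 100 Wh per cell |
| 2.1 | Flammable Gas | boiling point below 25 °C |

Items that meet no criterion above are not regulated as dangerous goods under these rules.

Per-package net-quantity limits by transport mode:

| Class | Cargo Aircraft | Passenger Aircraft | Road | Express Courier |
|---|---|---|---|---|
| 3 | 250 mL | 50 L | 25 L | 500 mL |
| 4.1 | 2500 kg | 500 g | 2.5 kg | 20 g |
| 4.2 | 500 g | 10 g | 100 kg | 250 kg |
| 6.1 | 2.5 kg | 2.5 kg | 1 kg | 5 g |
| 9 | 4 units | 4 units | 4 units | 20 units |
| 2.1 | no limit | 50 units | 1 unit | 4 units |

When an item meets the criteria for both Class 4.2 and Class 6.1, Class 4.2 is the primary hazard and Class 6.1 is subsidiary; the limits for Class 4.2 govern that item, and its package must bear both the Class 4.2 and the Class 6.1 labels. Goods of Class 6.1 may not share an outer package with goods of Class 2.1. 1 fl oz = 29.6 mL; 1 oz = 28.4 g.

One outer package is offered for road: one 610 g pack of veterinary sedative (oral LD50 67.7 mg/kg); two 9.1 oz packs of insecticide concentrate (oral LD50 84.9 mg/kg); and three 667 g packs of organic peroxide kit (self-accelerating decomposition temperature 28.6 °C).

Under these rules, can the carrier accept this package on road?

No

Veterinary sedative: oral LD50 67.7 mg/kg < 100 mg/kg → Class 6.1 (Toxic).
Oral LD50 84.9 mg/kg meets the Class 6.1 criterion (Toxic), so the insecticide concentrate is Class 6.1.
The organic peroxide kit has self-accelerating decomposition temperature 28.6 °C, which is ≤ 50 °C, so it is Class 4.1 (Self-Reactive).
Total Class 6.1: 610 g + (two 9.1 oz packs = 516.88 g) = 1126.88 g.
1126.88 g > 1 kg (road limit, Class 6.1) — over the limit.
Class 4.1 quantity: three 667 g packs = 2.001 kg.
2.001 kg ≤ 2.5 kg (road limit, Class 4.1) — within limit.
The segregation rule (Class 6.1 with Class 2.1) does not apply to Class 6.1 with Class 4.1.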